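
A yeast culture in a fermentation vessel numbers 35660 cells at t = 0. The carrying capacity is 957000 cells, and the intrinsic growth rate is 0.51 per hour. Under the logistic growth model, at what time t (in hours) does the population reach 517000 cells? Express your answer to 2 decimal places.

6.69 hours

A = (K − N₀)/N₀ = (957000 − 35660)/35660 = 25.837.
Solve 957000/(1 + 25.837·e^(−0.51t)) = 517000: 1 + 25.837·e^(−0.51t) = 1.8511, so e^(−0.51t) = 0.03294.
−0.51·t = ln(0.03294) = -3.4131, so t = 3.4131/0.51 = 6.6923.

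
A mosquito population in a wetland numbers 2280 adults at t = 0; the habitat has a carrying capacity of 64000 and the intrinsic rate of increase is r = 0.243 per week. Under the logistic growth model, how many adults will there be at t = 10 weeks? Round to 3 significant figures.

A = (K − N₀)/N₀ = (64000 − 2280)/2280 = 27.07.
N(t) = K/(1 + A·e^(−rt)) = 64000/(1 + 27.07×e^(−0.243×10)).
e^(−2.43) = 0.088037; denominator = 1 + 27.07×0.088037 = 3.3832.
N = 64000/3.3832 = 18917.2.

18900 adults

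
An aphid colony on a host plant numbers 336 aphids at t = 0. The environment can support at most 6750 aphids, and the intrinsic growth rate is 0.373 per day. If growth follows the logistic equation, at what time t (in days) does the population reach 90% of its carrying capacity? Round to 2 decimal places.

13.80 days

A = (K − N₀)/N₀ = (6750 − 336)/336 = 19.089.
Solve 6750/(1 + 19.089·e^(−0.373t)) = 6075: 1 + 19.089·e^(−0.373t) = 1.1111, so e^(−0.373t) = 0.0058206.
−0.373·t = ln(0.0058206) = -5.1464, so t = 5.1464/0.373 = 13.797.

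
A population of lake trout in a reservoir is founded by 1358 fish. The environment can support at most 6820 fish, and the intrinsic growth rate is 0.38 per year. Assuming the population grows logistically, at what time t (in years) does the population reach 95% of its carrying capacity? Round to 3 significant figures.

11.4 years

A = (K − N₀)/N₀ = (6820 − 1358)/1358 = 4.0221.
Solve 6820/(1 + 4.0221·e^(−0.38t)) = 6479: 1 + 4.0221·e^(−0.38t) = 1.0526, so e^(−0.38t) = 0.0130856.
−0.38·t = ln(0.0130856) = -4.3362, so t = 4.3362/0.38 = 11.411.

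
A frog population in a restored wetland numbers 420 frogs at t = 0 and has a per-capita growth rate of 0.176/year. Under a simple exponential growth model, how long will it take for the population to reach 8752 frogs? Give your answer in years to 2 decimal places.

Set N₀·e^(rt) = 8752: e^(0.176·t) = 8752/420 = 20.838.
0.176·t = ln(20.838) = 3.0368, so t = 3.0368/0.176 = 17.254.

17.25 years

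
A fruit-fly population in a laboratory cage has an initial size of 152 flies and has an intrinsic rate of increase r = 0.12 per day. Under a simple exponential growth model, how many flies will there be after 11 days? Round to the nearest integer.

569 flies

N(t) = N₀·e^(rt) = 152 × e^(0.12×11) = 152 × e^1.32.
e^1.32 ≈ 3.7434, so N ≈ 152 × 3.7434 = 569.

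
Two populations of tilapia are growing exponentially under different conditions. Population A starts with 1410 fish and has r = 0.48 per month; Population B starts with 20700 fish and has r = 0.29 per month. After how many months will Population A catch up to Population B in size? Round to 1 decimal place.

Set 1410·e^(0.48t) = 20700·e^(0.29t).
e^((0.48 − 0.29)t) = 20700/1410 → e^(0.19·t) = 14.681.
0.19·t = ln(14.681) = 2.6865, so t = 2.6865/0.19 = 14.14.

14.1 months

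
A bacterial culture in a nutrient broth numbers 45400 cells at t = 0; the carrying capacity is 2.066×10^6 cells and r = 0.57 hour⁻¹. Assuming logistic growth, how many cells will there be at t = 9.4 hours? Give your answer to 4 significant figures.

1708000 cells

A = (K − N₀)/N₀ = (2.066×10^6 − 45400)/45400 = 44.507.
N(t) = K/(1 + A·e^(−rt)) = 2.066×10^6/(1 + 44.507×e^(−0.57×9.4)).
e^(−5.358) = 0.0047103; denominator = 1 + 44.507×0.0047103 = 1.2096.
N = 2.066×10^6/1.2096 = 1.707946×10^6.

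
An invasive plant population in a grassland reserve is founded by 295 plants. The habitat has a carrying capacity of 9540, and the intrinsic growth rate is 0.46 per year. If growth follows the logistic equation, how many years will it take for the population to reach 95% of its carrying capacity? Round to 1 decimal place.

13.9 years

A = (K − N₀)/N₀ = (9540 − 295)/295 = 31.339.
Solve 9540/(1 + 31.339·e^(−0.46t)) = 9063: 1 + 31.339·e^(−0.46t) = 1.0526, so e^(−0.46t) = 0.00167943.
−0.46·t = ln(0.00167943) = -6.3893, so t = 6.3893/0.46 = 13.89.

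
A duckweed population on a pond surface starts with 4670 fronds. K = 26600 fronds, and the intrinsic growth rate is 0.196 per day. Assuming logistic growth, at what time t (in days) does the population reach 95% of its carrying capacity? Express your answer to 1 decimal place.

22.9 days

A = (K − N₀)/N₀ = (26600 − 4670)/4670 = 4.6959.
Solve 26600/(1 + 4.6959·e^(−0.196t)) = 25270: 1 + 4.6959·e^(−0.196t) = 1.0526, so e^(−0.196t) = 0.0112079.
−0.196·t = ln(0.0112079) = -4.4911, so t = 4.4911/0.196 = 22.914.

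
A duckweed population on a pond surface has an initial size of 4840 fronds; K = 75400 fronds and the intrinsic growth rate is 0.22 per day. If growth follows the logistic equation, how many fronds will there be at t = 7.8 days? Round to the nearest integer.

20823 fronds

A = (K − N₀)/N₀ = (75400 − 4840)/4840 = 14.579.
N(t) = K/(1 + A·e^(−rt)) = 75400/(1 + 14.579×e^(−0.22×7.8)).
e^(−1.716) = 0.17978; denominator = 1 + 14.579×0.17978 = 3.621.
N = 75400/3.621 = 20823.1.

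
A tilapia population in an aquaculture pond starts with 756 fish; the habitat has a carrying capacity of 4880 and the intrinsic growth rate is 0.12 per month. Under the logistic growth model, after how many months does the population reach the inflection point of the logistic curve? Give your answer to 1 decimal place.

14.1 months

Logistic growth is fastest at N = K/2 = 2440.
A = (K − N₀)/N₀ = 5.455. Set K/(1 + A·e^(−rt)) = K/2 → A·e^(−rt) = 1.
e^(−0.12t) = 1/5.455 = 0.183317, so t = ln(5.455)/0.12 = 1.6965/0.12 = 14.138.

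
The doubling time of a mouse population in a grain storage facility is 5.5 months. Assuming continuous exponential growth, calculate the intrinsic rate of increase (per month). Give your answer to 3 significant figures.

0.126 per month

r = ln(2)/t_d = 0.6931/5.5 = 0.12603.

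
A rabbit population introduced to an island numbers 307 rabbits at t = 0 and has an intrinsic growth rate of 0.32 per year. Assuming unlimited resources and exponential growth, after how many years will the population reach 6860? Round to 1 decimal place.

Set N₀·e^(rt) = 6860: e^(0.32·t) = 6860/307 = 22.345.
0.32·t = ln(22.345) = 3.1066, so t = 3.1066/0.32 = 9.7082.

9.7 years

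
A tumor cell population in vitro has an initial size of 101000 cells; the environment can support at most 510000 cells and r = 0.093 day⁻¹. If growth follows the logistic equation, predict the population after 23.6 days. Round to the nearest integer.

A = (K − N₀)/N₀ = (510000 − 101000)/101000 = 4.0495.
N(t) = K/(1 + A·e^(−rt)) = 510000/(1 + 4.0495×e^(−0.093×23.6)).
e^(−2.195) = 0.11138; denominator = 1 + 4.0495×0.11138 = 1.451.
N = 510000/1.451 = 351473.

351473 cells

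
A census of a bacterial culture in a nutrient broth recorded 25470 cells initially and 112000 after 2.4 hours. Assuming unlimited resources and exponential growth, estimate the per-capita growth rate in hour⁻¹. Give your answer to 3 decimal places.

0.617 per hour

From N(t) = N₀·e^(rt): e^(r·2.4) = 112000/25470 = 4.3973.
r·2.4 = ln(4.3973) = 1.481, so r = 1.481/2.4 = 0.61708.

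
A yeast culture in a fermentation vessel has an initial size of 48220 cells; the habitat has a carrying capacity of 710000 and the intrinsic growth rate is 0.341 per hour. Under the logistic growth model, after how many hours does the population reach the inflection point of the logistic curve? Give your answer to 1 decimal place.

7.7 hours

Logistic growth is fastest at N = K/2 = 355000.
A = (K − N₀)/N₀ = 13.724. Set K/(1 + A·e^(−rt)) = K/2 → A·e^(−rt) = 1.
e^(−0.341t) = 1/13.724 = 0.0728641, so t = ln(13.724)/0.341 = 2.6192/0.341 = 7.6808.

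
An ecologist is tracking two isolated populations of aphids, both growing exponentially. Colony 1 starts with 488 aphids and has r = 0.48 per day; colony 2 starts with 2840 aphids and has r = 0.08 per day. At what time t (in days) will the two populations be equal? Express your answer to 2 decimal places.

Set 488·e^(0.48t) = 2840·e^(0.08t).
e^((0.48 − 0.08)t) = 2840/488 → e^(0.4·t) = 5.8197.
0.4·t = ln(5.8197) = 1.7612, so t = 1.7612/0.4 = 4.4031.

4.40 days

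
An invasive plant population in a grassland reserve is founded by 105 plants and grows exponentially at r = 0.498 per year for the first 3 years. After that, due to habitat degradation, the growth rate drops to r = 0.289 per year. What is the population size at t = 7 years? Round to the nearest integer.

1486 plants

Phase 1: N(3) = 105·e^(0.498×3) = 105·e^1.494 = 467.762.
Phase 2 runs for 7 − 3 = 4 years at r = 0.289.
N(7) = 467.762·e^(0.289×4) = 467.762·e^1.156 = 1486.17.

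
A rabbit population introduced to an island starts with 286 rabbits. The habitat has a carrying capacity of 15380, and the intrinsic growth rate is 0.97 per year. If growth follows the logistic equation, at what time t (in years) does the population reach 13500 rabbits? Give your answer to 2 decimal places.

6.12 years

A = (K − N₀)/N₀ = (15380 − 286)/286 = 52.776.
Solve 15380/(1 + 52.776·e^(−0.97t)) = 13500: 1 + 52.776·e^(−0.97t) = 1.1393, so e^(−0.97t) = 0.00263867.
−0.97·t = ln(0.00263867) = -5.9375, so t = 5.9375/0.97 = 6.1211.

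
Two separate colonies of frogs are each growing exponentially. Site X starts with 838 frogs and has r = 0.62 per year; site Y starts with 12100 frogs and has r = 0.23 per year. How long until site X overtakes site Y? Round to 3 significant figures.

Set 838·e^(0.62t) = 12100·e^(0.23t).
e^((0.62 − 0.23)t) = 12100/838 → e^(0.39·t) = 14.439.
0.39·t = ln(14.439) = 2.6699, so t = 2.6699/0.39 = 6.846.

6.85 years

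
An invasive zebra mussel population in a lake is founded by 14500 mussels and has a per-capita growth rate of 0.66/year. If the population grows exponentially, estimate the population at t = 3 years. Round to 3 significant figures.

N(t) = N₀·e^(rt) = 14500 × e^(0.66×3) = 14500 × e^1.98.
e^1.98 ≈ 7.2427, so N ≈ 14500 × 7.2427 = 105020.

105000 mussels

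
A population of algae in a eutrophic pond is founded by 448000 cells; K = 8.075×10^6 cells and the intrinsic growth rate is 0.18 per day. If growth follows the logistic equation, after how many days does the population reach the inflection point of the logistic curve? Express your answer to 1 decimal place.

Logistic growth is fastest at N = K/2 = 4.0375×10^6.
A = (K − N₀)/N₀ = 17.025. Set K/(1 + A·e^(−rt)) = K/2 → A·e^(−rt) = 1.
e^(−0.18t) = 1/17.025 = 0.0587387, so t = ln(17.025)/0.18 = 2.8347/0.18 = 15.748.

15.7 days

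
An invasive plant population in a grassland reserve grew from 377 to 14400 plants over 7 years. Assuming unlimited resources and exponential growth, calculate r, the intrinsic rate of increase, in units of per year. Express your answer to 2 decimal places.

From N(t) = N₀·e^(rt): e^(r·7) = 14400/377 = 38.196.
r·7 = ln(38.196) = 3.6427, so r = 3.6427/7 = 0.52039.

0.52 per year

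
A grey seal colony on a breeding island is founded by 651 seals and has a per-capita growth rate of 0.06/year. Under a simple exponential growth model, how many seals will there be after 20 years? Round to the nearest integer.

2161 seals

N(t) = N₀·e^(rt) = 651 × e^(0.06×20) = 651 × e^1.2.
e^1.2 ≈ 3.3201, so N ≈ 651 × 3.3201 = 2161.4.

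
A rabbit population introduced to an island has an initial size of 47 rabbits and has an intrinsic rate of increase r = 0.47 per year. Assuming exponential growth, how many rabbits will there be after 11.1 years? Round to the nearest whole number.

N(t) = N₀·e^(rt) = 47 × e^(0.47×11.1) = 47 × e^5.217.
e^5.217 ≈ 184.38, so N ≈ 47 × 184.38 = 8665.87.

8666 rabbits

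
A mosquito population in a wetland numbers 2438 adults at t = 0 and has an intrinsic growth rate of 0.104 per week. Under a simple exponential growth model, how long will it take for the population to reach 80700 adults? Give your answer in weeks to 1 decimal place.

33.6 weeks

Set N₀·e^(rt) = 80700: e^(0.104·t) = 80700/2438 = 33.101.
0.104·t = ln(33.101) = 3.4996, so t = 3.4996/0.104 = 33.65.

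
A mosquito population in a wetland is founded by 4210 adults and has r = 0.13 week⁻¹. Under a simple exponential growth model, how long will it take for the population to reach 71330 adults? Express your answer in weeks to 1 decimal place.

21.8 weeks

Set N₀·e^(rt) = 71330: e^(0.13·t) = 71330/4210 = 16.943.
0.13·t = ln(16.943) = 2.8299, so t = 2.8299/0.13 = 21.768.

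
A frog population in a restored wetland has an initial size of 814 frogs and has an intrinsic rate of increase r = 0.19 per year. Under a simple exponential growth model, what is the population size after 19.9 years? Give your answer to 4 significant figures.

35700 frogs

N(t) = N₀·e^(rt) = 814 × e^(0.19×19.9) = 814 × e^3.781.
e^3.781 ≈ 43.86, so N ≈ 814 × 43.86 = 35701.9.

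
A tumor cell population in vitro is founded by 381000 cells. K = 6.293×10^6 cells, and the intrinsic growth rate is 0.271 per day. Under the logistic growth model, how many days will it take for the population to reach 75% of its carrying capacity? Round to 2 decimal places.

14.17 days

A = (K − N₀)/N₀ = (6.293×10^6 − 381000)/381000 = 15.517.
Solve 6.293×10^6/(1 + 15.517·e^(−0.271t)) = 4.71975×10^6: 1 + 15.517·e^(−0.271t) = 1.3333, so e^(−0.271t) = 0.0214817.
−0.271·t = ln(0.0214817) = -3.8406, so t = 3.8406/0.271 = 14.172.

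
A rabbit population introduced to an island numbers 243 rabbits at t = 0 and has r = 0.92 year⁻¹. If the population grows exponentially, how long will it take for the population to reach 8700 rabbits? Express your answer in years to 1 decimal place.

Set N₀·e^(rt) = 8700: e^(0.92·t) = 8700/243 = 35.802.
0.92·t = ln(35.802) = 3.578, so t = 3.578/0.92 = 3.8891.

3.9 years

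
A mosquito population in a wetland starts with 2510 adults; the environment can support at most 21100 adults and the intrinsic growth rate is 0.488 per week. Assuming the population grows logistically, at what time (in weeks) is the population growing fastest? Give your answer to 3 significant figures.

4.10 weeks

Logistic growth is fastest at N = K/2 = 10550.
A = (K − N₀)/N₀ = 7.4064. Set K/(1 + A·e^(−rt)) = K/2 → A·e^(−rt) = 1.
e^(−0.488t) = 1/7.4064 = 0.135019, so t = ln(7.4064)/0.488 = 2.0023/0.488 = 4.1032.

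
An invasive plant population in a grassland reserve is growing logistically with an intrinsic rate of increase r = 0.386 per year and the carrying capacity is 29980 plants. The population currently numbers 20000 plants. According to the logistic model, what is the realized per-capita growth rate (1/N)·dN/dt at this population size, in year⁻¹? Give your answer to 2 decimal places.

0.13 per year

(1/N)·dN/dt = r(1 − N/K) = 0.386 × (1 − 20000/29980).
= 0.386 × 0.33289 = 0.12849.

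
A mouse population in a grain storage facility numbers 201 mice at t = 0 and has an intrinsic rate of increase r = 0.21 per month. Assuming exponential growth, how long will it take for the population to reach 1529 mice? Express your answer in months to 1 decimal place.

Set N₀·e^(rt) = 1529: e^(0.21·t) = 1529/201 = 7.607.
0.21·t = ln(7.607) = 2.0291, so t = 2.0291/0.21 = 9.6622.

9.7 months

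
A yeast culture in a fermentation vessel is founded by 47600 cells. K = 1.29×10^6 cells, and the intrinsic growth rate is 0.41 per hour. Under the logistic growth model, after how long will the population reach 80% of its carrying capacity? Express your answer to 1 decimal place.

11.3 hours

A = (K − N₀)/N₀ = (1.29×10^6 − 47600)/47600 = 26.101.
Solve 1.29×10^6/(1 + 26.101·e^(−0.41t)) = 1.032×10^6: 1 + 26.101·e^(−0.41t) = 1.25, so e^(−0.41t) = 0.00957824.
−0.41·t = ln(0.00957824) = -4.6483, so t = 4.6483/0.41 = 11.337.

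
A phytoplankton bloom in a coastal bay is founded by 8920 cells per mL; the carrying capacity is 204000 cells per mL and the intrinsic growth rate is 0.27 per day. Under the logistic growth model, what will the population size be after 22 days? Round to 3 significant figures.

A = (K − N₀)/N₀ = (204000 − 8920)/8920 = 21.87.
N(t) = K/(1 + A·e^(−rt)) = 204000/(1 + 21.87×e^(−0.27×22)).
e^(−5.94) = 0.002632; denominator = 1 + 21.87×0.002632 = 1.0576.
N = 204000/1.0576 = 192896.

193000 cells per mL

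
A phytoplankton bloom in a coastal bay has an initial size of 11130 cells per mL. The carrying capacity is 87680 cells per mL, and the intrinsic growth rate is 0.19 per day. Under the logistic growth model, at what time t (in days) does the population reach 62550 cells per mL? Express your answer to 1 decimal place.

A = (K − N₀)/N₀ = (87680 − 11130)/11130 = 6.8778.
Solve 87680/(1 + 6.8778·e^(−0.19t)) = 62550: 1 + 6.8778·e^(−0.19t) = 1.4018, so e^(−0.19t) = 0.0584138.
−0.19·t = ln(0.0584138) = -2.8402, so t = 2.8402/0.19 = 14.948.

14.9 days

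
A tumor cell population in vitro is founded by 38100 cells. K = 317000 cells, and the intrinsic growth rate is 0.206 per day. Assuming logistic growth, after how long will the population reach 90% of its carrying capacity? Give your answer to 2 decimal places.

A = (K − N₀)/N₀ = (317000 − 38100)/38100 = 7.3202.
Solve 317000/(1 + 7.3202·e^(−0.206t)) = 285300: 1 + 7.3202·e^(−0.206t) = 1.1111, so e^(−0.206t) = 0.0151787.
−0.206·t = ln(0.0151787) = -4.1879, so t = 4.1879/0.206 = 20.329.

20.33 days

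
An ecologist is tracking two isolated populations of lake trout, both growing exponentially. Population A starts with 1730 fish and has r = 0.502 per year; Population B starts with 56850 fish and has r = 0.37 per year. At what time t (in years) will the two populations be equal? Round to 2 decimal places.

26.46 years

Set 1730·e^(0.502t) = 56850·e^(0.37t).
e^((0.502 − 0.37)t) = 56850/1730 → e^(0.132·t) = 32.861.
0.132·t = ln(32.861) = 3.4923, so t = 3.4923/0.132 = 26.457.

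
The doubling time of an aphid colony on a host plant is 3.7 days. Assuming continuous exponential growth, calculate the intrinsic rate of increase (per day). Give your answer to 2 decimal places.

r = ln(2)/t_d = 0.6931/3.7 = 0.18734.

0.19 per day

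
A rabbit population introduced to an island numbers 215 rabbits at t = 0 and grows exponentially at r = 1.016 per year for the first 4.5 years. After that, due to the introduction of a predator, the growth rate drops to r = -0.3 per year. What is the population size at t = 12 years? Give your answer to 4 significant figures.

2192 rabbits

Phase 1: N(4.5) = 215·e^(1.016×4.5) = 215·e^4.572 = 20798.5.
Phase 2 runs for 12 − 4.5 = 7.5 years at r = -0.3.
N(12) = 20798.5·e^(-0.3×7.5) = 20798.5·e^-2.25 = 2192.15.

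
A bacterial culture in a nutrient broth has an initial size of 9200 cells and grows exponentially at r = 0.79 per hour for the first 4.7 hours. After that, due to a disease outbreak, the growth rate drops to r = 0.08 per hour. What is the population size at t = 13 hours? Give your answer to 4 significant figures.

Phase 1: N(4.7) = 9200·e^(0.79×4.7) = 9200·e^3.713 = 376984.
Phase 2 runs for 13 − 4.7 = 8.3 hours at r = 0.08.
N(13) = 376984·e^(0.08×8.3) = 376984·e^0.664 = 732310.

732300 cells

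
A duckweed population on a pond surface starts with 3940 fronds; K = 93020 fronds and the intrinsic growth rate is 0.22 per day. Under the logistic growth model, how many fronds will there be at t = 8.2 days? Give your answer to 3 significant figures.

A = (K − N₀)/N₀ = (93020 − 3940)/3940 = 22.609.
N(t) = K/(1 + A·e^(−rt)) = 93020/(1 + 22.609×e^(−0.22×8.2)).
e^(−1.804) = 0.16464; denominator = 1 + 22.609×0.16464 = 4.7223.
N = 93020/4.7223 = 19697.8.

19700 fronds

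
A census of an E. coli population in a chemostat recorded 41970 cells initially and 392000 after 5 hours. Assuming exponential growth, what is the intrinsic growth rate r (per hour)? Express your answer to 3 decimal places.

From N(t) = N₀·e^(rt): e^(r·5) = 392000/41970 = 9.34.
r·5 = ln(9.34) = 2.2343, so r = 2.2343/5 = 0.44686.

0.447 per hour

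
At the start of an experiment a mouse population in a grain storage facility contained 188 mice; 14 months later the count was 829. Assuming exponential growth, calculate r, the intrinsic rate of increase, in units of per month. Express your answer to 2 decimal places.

From N(t) = N₀·e^(rt): e^(r·14) = 829/188 = 4.4096.
r·14 = ln(4.4096) = 1.4838, so r = 1.4838/14 = 0.10598.

0.11 per month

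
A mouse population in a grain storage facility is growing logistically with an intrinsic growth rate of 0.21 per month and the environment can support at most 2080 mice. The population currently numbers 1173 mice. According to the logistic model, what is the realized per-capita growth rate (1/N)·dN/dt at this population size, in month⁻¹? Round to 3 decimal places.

0.092 per month

(1/N)·dN/dt = r(1 − N/K) = 0.21 × (1 − 1173/2080).
= 0.21 × 0.43606 = 0.091572.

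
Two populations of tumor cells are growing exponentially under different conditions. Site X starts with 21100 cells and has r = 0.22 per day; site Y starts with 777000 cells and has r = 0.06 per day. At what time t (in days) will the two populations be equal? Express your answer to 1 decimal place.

22.5 days

Set 21100·e^(0.22t) = 777000·e^(0.06t).
e^((0.22 − 0.06)t) = 777000/21100 → e^(0.16·t) = 36.825.
0.16·t = ln(36.825) = 3.6062, so t = 3.6062/0.16 = 22.539.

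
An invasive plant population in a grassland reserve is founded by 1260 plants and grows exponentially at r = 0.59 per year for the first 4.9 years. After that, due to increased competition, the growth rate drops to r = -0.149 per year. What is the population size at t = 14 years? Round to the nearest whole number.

5849 plants

Phase 1: N(4.9) = 1260·e^(0.59×4.9) = 1260·e^2.891 = 22694.3.
Phase 2 runs for 14 − 4.9 = 9.1 years at r = -0.149.
N(14) = 22694.3·e^(-0.149×9.1) = 22694.3·e^-1.356 = 5848.66.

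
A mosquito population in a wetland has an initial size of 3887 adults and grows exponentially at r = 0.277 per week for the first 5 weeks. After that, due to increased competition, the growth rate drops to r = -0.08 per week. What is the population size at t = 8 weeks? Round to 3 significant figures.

Phase 1: N(5) = 3887·e^(0.277×5) = 3887·e^1.385 = 15527.9.
Phase 2 runs for 8 − 5 = 3 weeks at r = -0.08.
N(8) = 15527.9·e^(-0.08×3) = 15527.9·e^-0.24 = 12214.7.

12200 adults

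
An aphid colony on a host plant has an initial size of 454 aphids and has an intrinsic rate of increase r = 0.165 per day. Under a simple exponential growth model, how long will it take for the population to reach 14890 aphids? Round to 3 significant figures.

Set N₀·e^(rt) = 14890: e^(0.165·t) = 14890/454 = 32.797.
0.165·t = ln(32.797) = 3.4903, so t = 3.4903/0.165 = 21.154.

21.2 days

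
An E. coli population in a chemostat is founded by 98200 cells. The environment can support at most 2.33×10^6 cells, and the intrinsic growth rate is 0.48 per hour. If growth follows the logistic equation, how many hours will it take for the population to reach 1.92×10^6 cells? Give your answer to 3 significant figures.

9.72 hours

A = (K − N₀)/N₀ = (2.33×10^6 − 98200)/98200 = 22.727.
Solve 2.33×10^6/(1 + 22.727·e^(−0.48t)) = 1.92×10^6: 1 + 22.727·e^(−0.48t) = 1.2135, so e^(−0.48t) = 0.00939591.
−0.48·t = ln(0.00939591) = -4.6675, so t = 4.6675/0.48 = 9.7239.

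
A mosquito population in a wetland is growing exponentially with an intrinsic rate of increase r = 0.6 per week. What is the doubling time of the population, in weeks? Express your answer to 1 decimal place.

1.2 weeks

Doubling time t_d = ln(2)/r = 0.6931/0.6 = 1.1552.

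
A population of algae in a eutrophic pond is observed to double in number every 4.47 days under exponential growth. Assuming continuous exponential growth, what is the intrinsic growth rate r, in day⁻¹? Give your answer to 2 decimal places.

0.16 per day

r = ln(2)/t_d = 0.6931/4.47 = 0.15507.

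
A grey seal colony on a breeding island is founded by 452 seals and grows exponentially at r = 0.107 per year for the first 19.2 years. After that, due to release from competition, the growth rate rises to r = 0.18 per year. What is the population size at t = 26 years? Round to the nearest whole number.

Phase 1: N(19.2) = 452·e^(0.107×19.2) = 452·e^2.054 = 3526.57.
Phase 2 runs for 26 − 19.2 = 6.8 years at r = 0.18.
N(26) = 3526.57·e^(0.18×6.8) = 3526.57·e^1.224 = 11993.

11993 seals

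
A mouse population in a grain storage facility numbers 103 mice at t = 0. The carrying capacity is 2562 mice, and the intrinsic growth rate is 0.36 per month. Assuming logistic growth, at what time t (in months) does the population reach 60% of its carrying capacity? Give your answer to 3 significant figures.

9.94 months

A = (K − N₀)/N₀ = (2562 − 103)/103 = 23.874.
Solve 2562/(1 + 23.874·e^(−0.36t)) = 1537.2: 1 + 23.874·e^(−0.36t) = 1.6667, so e^(−0.36t) = 0.0279246.
−0.36·t = ln(0.0279246) = -3.5782, so t = 3.5782/0.36 = 9.9396.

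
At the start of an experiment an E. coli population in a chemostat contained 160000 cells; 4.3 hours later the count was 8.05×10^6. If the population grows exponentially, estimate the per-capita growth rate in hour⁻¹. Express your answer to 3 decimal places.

From N(t) = N₀·e^(rt): e^(r·4.3) = 8.05×10^6/160000 = 50.312.
r·4.3 = ln(50.312) = 3.9183, so r = 3.9183/4.3 = 0.91122.

0.911 per hour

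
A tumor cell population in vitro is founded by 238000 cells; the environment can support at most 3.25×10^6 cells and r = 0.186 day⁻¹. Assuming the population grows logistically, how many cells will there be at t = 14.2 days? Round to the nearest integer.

A = (K − N₀)/N₀ = (3.25×10^6 − 238000)/238000 = 12.655.
N(t) = K/(1 + A·e^(−rt)) = 3.25×10^6/(1 + 12.655×e^(−0.186×14.2)).
e^(−2.641) = 0.071276; denominator = 1 + 12.655×0.071276 = 1.902.
N = 3.25×10^6/1.902 = 1.708704×10^6.

1708704 cells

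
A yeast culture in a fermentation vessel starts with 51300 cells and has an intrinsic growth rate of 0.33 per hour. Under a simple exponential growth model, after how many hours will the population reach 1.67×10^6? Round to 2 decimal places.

Set N₀·e^(rt) = 1.67×10^6: e^(0.33·t) = 1.67×10^6/51300 = 32.554.
0.33·t = ln(32.554) = 3.4829, so t = 3.4829/0.33 = 10.554.

10.55 hours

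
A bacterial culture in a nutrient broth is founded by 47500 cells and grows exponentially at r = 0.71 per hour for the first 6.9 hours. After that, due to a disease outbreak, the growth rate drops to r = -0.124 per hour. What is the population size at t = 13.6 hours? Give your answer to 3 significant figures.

Phase 1: N(6.9) = 47500·e^(0.71×6.9) = 47500·e^4.899 = 6.372389×10^6.
Phase 2 runs for 13.6 − 6.9 = 6.7 hours at r = -0.124.
N(13.6) = 6.372389×10^6·e^(-0.124×6.7) = 6.372389×10^6·e^-0.8308 = 2.776454×10^6.

2780000 cells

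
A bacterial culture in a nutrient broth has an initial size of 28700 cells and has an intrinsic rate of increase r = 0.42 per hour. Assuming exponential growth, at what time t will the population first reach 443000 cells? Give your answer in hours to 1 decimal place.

Set N₀·e^(rt) = 443000: e^(0.42·t) = 443000/28700 = 15.436.
0.42·t = ln(15.436) = 2.7367, so t = 2.7367/0.42 = 6.5159.

6.5 hours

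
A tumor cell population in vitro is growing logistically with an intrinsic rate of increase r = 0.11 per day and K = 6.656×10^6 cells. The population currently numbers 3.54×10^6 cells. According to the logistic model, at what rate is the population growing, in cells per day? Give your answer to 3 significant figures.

dN/dt = rN(1 − N/K) = 0.11 × 3.54×10^6 × (1 − 3.54×10^6/6.656×10^6).
1 − 3.54×10^6/6.656×10^6 = 0.46815; dN/dt = 0.11 × 3.54×10^6 × 0.46815 = 1.82297×10^5.

182000 cells per day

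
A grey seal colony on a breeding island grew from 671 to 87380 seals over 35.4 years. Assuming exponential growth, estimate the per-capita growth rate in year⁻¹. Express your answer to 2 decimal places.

0.14 per year

From N(t) = N₀·e^(rt): e^(r·35.4) = 87380/671 = 130.22.
r·35.4 = ln(130.22) = 4.8693, so r = 4.8693/35.4 = 0.13755.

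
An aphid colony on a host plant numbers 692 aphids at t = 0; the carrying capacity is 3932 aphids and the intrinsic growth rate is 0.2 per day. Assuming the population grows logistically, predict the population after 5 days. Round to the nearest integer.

A = (K − N₀)/N₀ = (3932 − 692)/692 = 4.6821.
N(t) = K/(1 + A·e^(−rt)) = 3932/(1 + 4.6821×e^(−0.2×5)).
e^(−1) = 0.36788; denominator = 1 + 4.6821×0.36788 = 2.7224.
N = 3932/2.7224 = 1444.29.

1444 aphids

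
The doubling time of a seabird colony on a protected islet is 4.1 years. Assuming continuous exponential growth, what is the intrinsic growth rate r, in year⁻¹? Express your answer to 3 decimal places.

r = ln(2)/t_d = 0.6931/4.1 = 0.16906.

0.169 per year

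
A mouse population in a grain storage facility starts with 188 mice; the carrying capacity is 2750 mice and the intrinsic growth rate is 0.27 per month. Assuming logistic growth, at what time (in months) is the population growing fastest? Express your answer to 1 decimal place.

Logistic growth is fastest at N = K/2 = 1375.
A = (K − N₀)/N₀ = 13.628. Set K/(1 + A·e^(−rt)) = K/2 → A·e^(−rt) = 1.
e^(−0.27t) = 1/13.628 = 0.0733802, so t = ln(13.628)/0.27 = 2.6121/0.27 = 9.6745.

9.7 months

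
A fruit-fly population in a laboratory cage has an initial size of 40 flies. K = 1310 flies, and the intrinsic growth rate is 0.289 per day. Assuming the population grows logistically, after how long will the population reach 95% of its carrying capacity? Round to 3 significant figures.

A = (K − N₀)/N₀ = (1310 − 40)/40 = 31.75.
Solve 1310/(1 + 31.75·e^(−0.289t)) = 1244.5: 1 + 31.75·e^(−0.289t) = 1.0526, so e^(−0.289t) = 0.00165769.
−0.289·t = ln(0.00165769) = -6.4023, so t = 6.4023/0.289 = 22.153.

22.2 days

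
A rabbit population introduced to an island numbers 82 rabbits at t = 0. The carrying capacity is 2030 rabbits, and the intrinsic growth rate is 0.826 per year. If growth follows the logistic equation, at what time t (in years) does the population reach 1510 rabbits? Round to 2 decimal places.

5.13 years

A = (K − N₀)/N₀ = (2030 − 82)/82 = 23.756.
Solve 2030/(1 + 23.756·e^(−0.826t)) = 1510: 1 + 23.756·e^(−0.826t) = 1.3444, so e^(−0.826t) = 0.0144961.
−0.826·t = ln(0.0144961) = -4.2339, so t = 4.2339/0.826 = 5.1258.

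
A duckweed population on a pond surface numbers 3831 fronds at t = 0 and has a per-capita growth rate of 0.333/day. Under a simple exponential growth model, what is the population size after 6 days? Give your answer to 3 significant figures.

N(t) = N₀·e^(rt) = 3831 × e^(0.333×6) = 3831 × e^1.998.
e^1.998 ≈ 7.3743, so N ≈ 3831 × 7.3743 = 28250.9.

28300 fronds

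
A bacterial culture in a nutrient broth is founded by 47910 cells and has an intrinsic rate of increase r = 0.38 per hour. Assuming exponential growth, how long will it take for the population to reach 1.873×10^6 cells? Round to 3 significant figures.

Set N₀·e^(rt) = 1.873×10^6: e^(0.38·t) = 1.873×10^6/47910 = 39.094.
0.38·t = ln(39.094) = 3.666, so t = 3.666/0.38 = 9.6473.

9.65 hours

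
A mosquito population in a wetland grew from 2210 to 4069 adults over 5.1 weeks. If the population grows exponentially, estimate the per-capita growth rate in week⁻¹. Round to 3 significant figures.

From N(t) = N₀·e^(rt): e^(r·5.1) = 4069/2210 = 1.8412.
r·5.1 = ln(1.8412) = 0.6104, so r = 0.6104/5.1 = 0.11969.

0.120 per week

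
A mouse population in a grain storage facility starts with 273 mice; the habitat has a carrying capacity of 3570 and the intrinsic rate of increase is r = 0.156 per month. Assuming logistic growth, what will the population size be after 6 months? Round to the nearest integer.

622 mice

A = (K − N₀)/N₀ = (3570 − 273)/273 = 12.077.
N(t) = K/(1 + A·e^(−rt)) = 3570/(1 + 12.077×e^(−0.156×6)).
e^(−0.936) = 0.39219; denominator = 1 + 12.077×0.39219 = 5.7365.
N = 3570/5.7365 = 622.332.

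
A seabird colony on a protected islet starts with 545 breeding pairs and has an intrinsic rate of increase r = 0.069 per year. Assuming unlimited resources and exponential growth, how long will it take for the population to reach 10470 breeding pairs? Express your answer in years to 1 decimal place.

42.8 years

Set N₀·e^(rt) = 10470: e^(0.069·t) = 10470/545 = 19.211.
0.069·t = ln(19.211) = 2.9555, so t = 2.9555/0.069 = 42.833.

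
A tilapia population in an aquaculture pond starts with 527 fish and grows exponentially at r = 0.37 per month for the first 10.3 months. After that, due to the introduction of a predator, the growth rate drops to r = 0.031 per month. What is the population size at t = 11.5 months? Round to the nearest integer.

Phase 1: N(10.3) = 527·e^(0.37×10.3) = 527·e^3.811 = 23818.1.
Phase 2 runs for 11.5 − 10.3 = 1.2 months at r = 0.031.
N(11.5) = 23818.1·e^(0.031×1.2) = 23818.1·e^0.0372 = 24720.8.

24721 fish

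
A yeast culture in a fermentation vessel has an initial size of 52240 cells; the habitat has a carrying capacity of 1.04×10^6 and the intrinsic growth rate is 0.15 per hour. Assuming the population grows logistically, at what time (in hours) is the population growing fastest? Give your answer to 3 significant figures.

19.6 hours

Logistic growth is fastest at N = K/2 = 520000.
A = (K − N₀)/N₀ = 18.908. Set K/(1 + A·e^(−rt)) = K/2 → A·e^(−rt) = 1.
e^(−0.15t) = 1/18.908 = 0.0528873, so t = ln(18.908)/0.15 = 2.9396/0.15 = 19.597.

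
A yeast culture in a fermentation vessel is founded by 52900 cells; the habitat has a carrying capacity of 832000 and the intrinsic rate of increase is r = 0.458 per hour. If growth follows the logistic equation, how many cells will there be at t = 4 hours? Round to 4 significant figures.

A = (K − N₀)/N₀ = (832000 − 52900)/52900 = 14.728.
N(t) = K/(1 + A·e^(−rt)) = 832000/(1 + 14.728×e^(−0.458×4)).
e^(−1.832) = 0.16009; denominator = 1 + 14.728×0.16009 = 3.3578.
N = 832000/3.3578 = 247780.

247800 cells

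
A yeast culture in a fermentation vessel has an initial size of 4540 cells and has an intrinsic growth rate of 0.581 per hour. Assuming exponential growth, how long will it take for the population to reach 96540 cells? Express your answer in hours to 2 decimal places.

Set N₀·e^(rt) = 96540: e^(0.581·t) = 96540/4540 = 21.264.
0.581·t = ln(21.264) = 3.057, so t = 3.057/0.581 = 5.2617.

5.26 hours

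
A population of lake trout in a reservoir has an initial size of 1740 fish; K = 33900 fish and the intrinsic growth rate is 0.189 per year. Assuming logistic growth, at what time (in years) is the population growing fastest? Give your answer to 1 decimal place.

15.4 years

Logistic growth is fastest at N = K/2 = 16950.
A = (K − N₀)/N₀ = 18.483. Set K/(1 + A·e^(−rt)) = K/2 → A·e^(−rt) = 1.
e^(−0.189t) = 1/18.483 = 0.0541045, so t = ln(18.483)/0.189 = 2.9168/0.189 = 15.433.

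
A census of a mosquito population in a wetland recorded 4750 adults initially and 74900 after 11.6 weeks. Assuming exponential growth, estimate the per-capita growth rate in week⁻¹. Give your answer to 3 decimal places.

From N(t) = N₀·e^(rt): e^(r·11.6) = 74900/4750 = 15.768.
r·11.6 = ln(15.768) = 2.758, so r = 2.758/11.6 = 0.23776.

0.238 per week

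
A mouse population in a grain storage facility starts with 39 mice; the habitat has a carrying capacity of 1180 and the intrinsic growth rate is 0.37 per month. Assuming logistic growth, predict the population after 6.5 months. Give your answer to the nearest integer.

324 mice

A = (K − N₀)/N₀ = (1180 − 39)/39 = 29.256.
N(t) = K/(1 + A·e^(−rt)) = 1180/(1 + 29.256×e^(−0.37×6.5)).
e^(−2.405) = 0.090265; denominator = 1 + 29.256×0.090265 = 3.6408.
N = 1180/3.6408 = 324.101.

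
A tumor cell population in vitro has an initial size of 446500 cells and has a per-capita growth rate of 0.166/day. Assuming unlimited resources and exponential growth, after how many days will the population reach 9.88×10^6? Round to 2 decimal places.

18.66 days

Set N₀·e^(rt) = 9.88×10^6: e^(0.166·t) = 9.88×10^6/446500 = 22.128.
0.166·t = ln(22.128) = 3.0968, so t = 3.0968/0.166 = 18.656.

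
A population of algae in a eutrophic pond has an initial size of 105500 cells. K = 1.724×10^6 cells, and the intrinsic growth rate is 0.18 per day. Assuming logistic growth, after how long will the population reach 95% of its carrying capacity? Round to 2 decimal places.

31.53 days

A = (K − N₀)/N₀ = (1.724×10^6 − 105500)/105500 = 15.341.
Solve 1.724×10^6/(1 + 15.341·e^(−0.18t)) = 1.6378×10^6: 1 + 15.341·e^(−0.18t) = 1.0526, so e^(−0.18t) = 0.00343073.
−0.18·t = ln(0.00343073) = -5.675, so t = 5.675/0.18 = 31.528.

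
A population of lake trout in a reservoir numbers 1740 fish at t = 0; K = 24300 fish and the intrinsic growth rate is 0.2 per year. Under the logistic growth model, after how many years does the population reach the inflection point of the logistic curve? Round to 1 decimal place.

Logistic growth is fastest at N = K/2 = 12150.
A = (K − N₀)/N₀ = 12.966. Set K/(1 + A·e^(−rt)) = K/2 → A·e^(−rt) = 1.
e^(−0.2t) = 1/12.966 = 0.0771277, so t = ln(12.966)/0.2 = 2.5623/0.2 = 12.811.

12.8 years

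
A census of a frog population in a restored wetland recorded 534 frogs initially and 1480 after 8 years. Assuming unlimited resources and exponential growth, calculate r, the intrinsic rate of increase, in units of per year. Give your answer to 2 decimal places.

From N(t) = N₀·e^(rt): e^(r·8) = 1480/534 = 2.7715.
r·8 = ln(2.7715) = 1.0194, so r = 1.0194/8 = 0.12743.

0.13 per year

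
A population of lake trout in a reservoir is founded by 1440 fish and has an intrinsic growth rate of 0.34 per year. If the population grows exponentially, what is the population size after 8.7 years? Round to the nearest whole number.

27734 fish

N(t) = N₀·e^(rt) = 1440 × e^(0.34×8.7) = 1440 × e^2.958.
e^2.958 ≈ 19.259, so N ≈ 1440 × 19.259 = 27733.6.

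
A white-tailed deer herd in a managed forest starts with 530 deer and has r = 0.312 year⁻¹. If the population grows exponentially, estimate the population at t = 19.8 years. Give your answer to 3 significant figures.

N(t) = N₀·e^(rt) = 530 × e^(0.312×19.8) = 530 × e^6.178.
e^6.178 ≈ 481.83, so N ≈ 530 × 481.83 = 255372.

255000 deer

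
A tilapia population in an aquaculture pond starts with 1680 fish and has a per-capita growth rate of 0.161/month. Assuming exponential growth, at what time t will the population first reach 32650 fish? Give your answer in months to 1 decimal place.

18.4 months

Set N₀·e^(rt) = 32650: e^(0.161·t) = 32650/1680 = 19.435.
0.161·t = ln(19.435) = 2.9671, so t = 2.9671/0.161 = 18.429.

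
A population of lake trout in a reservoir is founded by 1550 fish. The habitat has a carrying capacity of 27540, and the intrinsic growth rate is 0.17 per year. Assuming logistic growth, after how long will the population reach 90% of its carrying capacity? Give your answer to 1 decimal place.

29.5 years

A = (K − N₀)/N₀ = (27540 − 1550)/1550 = 16.768.
Solve 27540/(1 + 16.768·e^(−0.17t)) = 24786: 1 + 16.768·e^(−0.17t) = 1.1111, so e^(−0.17t) = 0.00662648.
−0.17·t = ln(0.00662648) = -5.0167, so t = 5.0167/0.17 = 29.51.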